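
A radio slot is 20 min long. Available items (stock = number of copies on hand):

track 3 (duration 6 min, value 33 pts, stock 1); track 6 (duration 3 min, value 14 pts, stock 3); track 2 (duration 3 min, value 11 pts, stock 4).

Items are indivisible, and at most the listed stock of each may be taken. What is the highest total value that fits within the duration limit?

86 pts

Best selections within duration 20 and stock limits:
- 1×track 3 + 3×track 6 + 1×track 2: duration 18, value 86
- 1×track 3 + 2×track 6 + 2×track 2: duration 18, value 83
Best: 86 pts.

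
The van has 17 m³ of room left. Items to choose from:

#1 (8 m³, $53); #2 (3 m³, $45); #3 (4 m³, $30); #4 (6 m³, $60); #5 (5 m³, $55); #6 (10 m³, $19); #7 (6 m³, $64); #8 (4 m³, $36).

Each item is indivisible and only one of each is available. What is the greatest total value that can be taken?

Check high-value combinations within 17 m³:
- #4+#5+#7: volume 6+5+6=17, value 60+55+64=179
- #2+#3+#7+#8: volume 3+4+6+4=17, value 45+30+64+36=175
- #2+#3+#4+#8: volume 3+4+6+4=17, value 45+30+60+36=171
- #2+#4+#7: volume 3+6+6=15, value 45+60+64=169
- #2+#3+#5+#8: volume 3+4+5+4=16, value 45+30+55+36=166
Best: $179.

$179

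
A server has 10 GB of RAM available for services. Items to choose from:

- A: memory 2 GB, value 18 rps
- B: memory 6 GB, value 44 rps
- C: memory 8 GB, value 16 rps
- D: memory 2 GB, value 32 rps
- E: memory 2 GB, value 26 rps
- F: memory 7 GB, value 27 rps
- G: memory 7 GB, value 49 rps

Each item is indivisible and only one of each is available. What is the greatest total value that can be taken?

102 rps

This is a 0/1 knapsack; check combinations near the capacity.
- B+D+E: memory 6+2+2=10, value 44+32+26=102
- A+B+D: memory 2+6+2=10, value 18+44+32=94
- A+B+E: memory 2+6+2=10, value 18+44+26=88
- D+G: memory 2+7=9, value 32+49=81
- A+D+E: memory 2+2+2=6, value 18+32+26=76
Best: 102 rps.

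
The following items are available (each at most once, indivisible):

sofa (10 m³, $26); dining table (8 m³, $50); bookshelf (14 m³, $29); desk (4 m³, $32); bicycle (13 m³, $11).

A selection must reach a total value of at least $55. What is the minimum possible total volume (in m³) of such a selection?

12

Subsets with value ≥ 55, sorted by total volume:
- dining table+desk: volume 12, value 82
- sofa+desk: volume 14, value 58
- sofa+dining table: volume 18, value 76
- bookshelf+desk: volume 18, value 61
Minimum volume: 12 m³.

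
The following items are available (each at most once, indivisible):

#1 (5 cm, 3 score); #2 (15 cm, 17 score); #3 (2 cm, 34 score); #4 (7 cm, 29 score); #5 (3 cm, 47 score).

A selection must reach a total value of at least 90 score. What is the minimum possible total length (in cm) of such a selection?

Subsets with value ≥ 90, sorted by total length:
- #3+#4+#5: length 12, value 110
- #1+#3+#4+#5: length 17, value 113
- #2+#3+#5: length 20, value 98
- #1+#2+#3+#5: length 25, value 101
Minimum length: 12 cm.

12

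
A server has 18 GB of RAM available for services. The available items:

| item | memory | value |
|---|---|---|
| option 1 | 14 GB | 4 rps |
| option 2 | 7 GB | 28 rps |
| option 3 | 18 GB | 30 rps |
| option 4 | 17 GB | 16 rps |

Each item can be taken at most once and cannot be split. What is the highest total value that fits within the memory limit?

Check high-value combinations within 18 GB:
- option 3: memory 18, value 30
- option 2: memory 7, value 28
- option 4: memory 17, value 16
- option 1: memory 14, value 4
Best: 30 rps.

30 rps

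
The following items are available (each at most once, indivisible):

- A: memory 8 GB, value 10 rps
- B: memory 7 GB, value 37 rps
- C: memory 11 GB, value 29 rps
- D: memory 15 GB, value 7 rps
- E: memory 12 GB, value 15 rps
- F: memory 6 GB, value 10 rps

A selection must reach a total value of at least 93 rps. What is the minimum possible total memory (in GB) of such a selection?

44

Subsets with value ≥ 93, sorted by total memory:
- A+B+C+E+F: memory 44, value 101
- A+B+C+D+F: memory 47, value 93
Minimum memory: 44 GB.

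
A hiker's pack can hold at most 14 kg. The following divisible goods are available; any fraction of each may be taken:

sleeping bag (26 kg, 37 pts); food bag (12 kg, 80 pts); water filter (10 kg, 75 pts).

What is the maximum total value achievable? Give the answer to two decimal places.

101.67

Take in order of value per unit:
- water filter (75/10 per unit): all 10 → value 75, running total 75.00
- food bag (80/12 per unit): 4 of 12 → value 4×80/12 = 26.6667, running total 101.67
Total 101.67.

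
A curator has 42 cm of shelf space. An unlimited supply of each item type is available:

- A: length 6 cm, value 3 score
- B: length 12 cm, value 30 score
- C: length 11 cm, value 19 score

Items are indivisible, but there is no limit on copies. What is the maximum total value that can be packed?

93 score

Best value-per-unit is B at 30/12; filling with it alone gives 3×30 = 90.
Optimal mix: 1×A + 3×B → length 42, value 93.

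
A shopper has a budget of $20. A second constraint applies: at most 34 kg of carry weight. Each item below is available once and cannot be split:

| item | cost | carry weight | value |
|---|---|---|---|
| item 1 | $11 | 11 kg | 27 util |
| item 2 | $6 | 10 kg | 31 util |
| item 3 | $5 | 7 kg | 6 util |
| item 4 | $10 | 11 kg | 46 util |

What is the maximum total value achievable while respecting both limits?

Feasible sets respecting both limits:
- item 2+item 4: cost 16, carry weight 21, value 77
- item 1+item 2: cost 17, carry weight 21, value 58
- item 3+item 4: cost 15, carry weight 18, value 52
Best: 77 util.

77 util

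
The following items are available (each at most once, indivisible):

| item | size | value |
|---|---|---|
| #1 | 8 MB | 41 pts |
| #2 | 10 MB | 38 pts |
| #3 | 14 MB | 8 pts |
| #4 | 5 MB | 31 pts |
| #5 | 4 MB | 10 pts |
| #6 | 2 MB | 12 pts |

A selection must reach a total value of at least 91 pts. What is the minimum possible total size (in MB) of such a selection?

Subsets with value ≥ 91, sorted by total size:
- #1+#4+#5+#6: size 19, value 94
- #1+#2+#6: size 20, value 91
- #2+#4+#5+#6: size 21, value 91
- #1+#2+#4: size 23, value 110
Minimum size: 19 MB.

19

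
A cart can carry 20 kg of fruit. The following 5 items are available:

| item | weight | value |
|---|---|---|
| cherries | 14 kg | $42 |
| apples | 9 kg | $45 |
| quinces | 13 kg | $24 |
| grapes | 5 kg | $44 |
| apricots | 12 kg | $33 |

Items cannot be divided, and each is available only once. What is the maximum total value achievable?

This is a 0/1 knapsack; check combinations near the capacity.
- apples+grapes: weight 9+5=14, value 45+44=89
- cherries+grapes: weight 14+5=19, value 42+44=86
- grapes+apricots: weight 5+12=17, value 44+33=77
- quinces+grapes: weight 13+5=18, value 24+44=68
Best: $89.

$89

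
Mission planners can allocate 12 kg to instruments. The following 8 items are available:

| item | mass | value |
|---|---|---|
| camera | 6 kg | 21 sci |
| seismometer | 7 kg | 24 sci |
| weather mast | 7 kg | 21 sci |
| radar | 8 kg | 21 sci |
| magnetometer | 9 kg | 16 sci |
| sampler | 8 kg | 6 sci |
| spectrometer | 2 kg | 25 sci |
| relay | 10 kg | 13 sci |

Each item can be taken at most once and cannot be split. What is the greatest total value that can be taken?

Check high-value combinations within 12 kg:
- seismometer+spectrometer: mass 7+2=9, value 24+25=49
- camera+spectrometer: mass 6+2=8, value 21+25=46
- weather mast+spectrometer: mass 7+2=9, value 21+25=46
- radar+spectrometer: mass 8+2=10, value 21+25=46
- magnetometer+spectrometer: mass 9+2=11, value 16+25=41
Best: 49 sci.

49 sci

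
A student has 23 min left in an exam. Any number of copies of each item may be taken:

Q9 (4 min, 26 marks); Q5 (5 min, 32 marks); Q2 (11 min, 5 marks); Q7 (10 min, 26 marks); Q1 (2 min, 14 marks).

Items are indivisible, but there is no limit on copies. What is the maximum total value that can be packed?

158 marks

Best value-per-unit is Q1 at 14/2; filling with it alone gives 11×14 = 154.
Optimal mix: 1×Q5 + 9×Q1 → time 23, value 158.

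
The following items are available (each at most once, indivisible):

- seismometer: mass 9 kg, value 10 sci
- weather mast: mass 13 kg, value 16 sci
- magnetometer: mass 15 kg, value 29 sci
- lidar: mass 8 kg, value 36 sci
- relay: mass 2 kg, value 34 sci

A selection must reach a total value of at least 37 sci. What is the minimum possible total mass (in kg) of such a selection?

10

Subsets with value ≥ 37, sorted by total mass:
- lidar+relay: mass 10, value 70
- seismometer+relay: mass 11, value 44
Minimum mass: 10 kg.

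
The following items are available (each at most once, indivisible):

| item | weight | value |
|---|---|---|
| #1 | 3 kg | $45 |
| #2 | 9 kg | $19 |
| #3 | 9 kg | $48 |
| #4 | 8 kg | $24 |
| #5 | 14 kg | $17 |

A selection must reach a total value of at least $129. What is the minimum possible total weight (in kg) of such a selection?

Subsets with value ≥ 129, sorted by total weight:
- #1+#2+#3+#4: weight 29, value 136
- #1+#3+#4+#5: weight 34, value 134
Minimum weight: 29 kg.

29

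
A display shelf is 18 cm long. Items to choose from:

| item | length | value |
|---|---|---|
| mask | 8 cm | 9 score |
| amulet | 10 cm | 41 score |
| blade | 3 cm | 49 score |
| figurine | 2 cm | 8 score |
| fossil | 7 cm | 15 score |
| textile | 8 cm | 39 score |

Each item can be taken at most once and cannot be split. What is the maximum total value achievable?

103 score

Check high-value combinations within 18 cm:
- blade+fossil+textile: length 3+7+8=18, value 49+15+39=103
- amulet+blade+figurine: length 10+3+2=15, value 41+49+8=98
- blade+figurine+textile: length 3+2+8=13, value 49+8+39=96
- amulet+blade: length 10+3=13, value 41+49=90
Best: 103 score.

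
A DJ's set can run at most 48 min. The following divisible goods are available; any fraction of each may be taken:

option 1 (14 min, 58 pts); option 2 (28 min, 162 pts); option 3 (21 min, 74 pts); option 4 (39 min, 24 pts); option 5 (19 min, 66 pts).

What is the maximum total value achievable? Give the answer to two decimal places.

Take in order of value per unit:
- option 2 (162/28 per unit): all 28 → value 162, running total 162.00
- option 1 (58/14 per unit): all 14 → value 58, running total 220.00
- option 3 (74/21 per unit): 6 of 21 → value 6×74/21 = 21.1429, running total 241.14
Total 241.14.

241.14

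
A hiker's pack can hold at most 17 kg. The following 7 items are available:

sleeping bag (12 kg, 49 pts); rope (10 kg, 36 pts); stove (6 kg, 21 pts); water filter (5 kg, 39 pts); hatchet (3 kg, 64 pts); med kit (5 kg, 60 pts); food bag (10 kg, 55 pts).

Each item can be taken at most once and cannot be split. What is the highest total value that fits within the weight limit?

Check high-value combinations within 17 kg:
- water filter+hatchet+med kit: weight 5+3+5=13, value 39+64+60=163
- stove+hatchet+med kit: weight 6+3+5=14, value 21+64+60=145
- hatchet+med kit: weight 3+5=8, value 64+60=124
- stove+water filter+hatchet: weight 6+5+3=14, value 21+39+64=124
- stove+water filter+med kit: weight 6+5+5=16, value 21+39+60=120
Best: 163 pts.

163 pts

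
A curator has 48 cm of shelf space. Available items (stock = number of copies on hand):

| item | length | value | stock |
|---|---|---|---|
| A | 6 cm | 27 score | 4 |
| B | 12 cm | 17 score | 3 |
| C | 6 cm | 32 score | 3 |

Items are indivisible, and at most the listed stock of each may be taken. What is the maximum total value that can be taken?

204 score

Best selections within length 48 and stock limits:
- 4×A + 3×C: length 42, value 204
- 3×A + 1×B + 3×C: length 48, value 194
Best: 204 score.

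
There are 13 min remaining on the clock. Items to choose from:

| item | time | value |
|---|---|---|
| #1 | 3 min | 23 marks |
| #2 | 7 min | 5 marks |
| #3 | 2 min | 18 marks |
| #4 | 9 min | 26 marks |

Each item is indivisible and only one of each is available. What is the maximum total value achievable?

This is a 0/1 knapsack; check combinations near the capacity.
- #1+#4: time 3+9=12, value 23+26=49
- #1+#2+#3: time 3+7+2=12, value 23+5+18=46
- #3+#4: time 2+9=11, value 18+26=44
- #1+#3: time 3+2=5, value 23+18=41
Best: 49 marks.

49 marks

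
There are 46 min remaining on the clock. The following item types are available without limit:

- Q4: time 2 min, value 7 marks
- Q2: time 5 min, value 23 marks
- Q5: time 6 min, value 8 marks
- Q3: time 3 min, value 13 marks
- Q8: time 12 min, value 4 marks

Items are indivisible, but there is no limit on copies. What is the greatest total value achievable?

Best value-per-unit is Q2 at 23/5; filling with it alone gives 9×23 = 207.
Optimal mix: 8×Q2 + 2×Q3 → time 46, value 210.

210 marks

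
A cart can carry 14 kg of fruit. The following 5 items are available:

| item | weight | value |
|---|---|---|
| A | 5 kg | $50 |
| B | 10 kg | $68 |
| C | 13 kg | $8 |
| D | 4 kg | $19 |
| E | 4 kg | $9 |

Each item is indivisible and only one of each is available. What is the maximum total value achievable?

$87

Check high-value combinations within 14 kg:
- B+D: weight 10+4=14, value 68+19=87
- A+D+E: weight 5+4+4=13, value 50+19+9=78
- B+E: weight 10+4=14, value 68+9=77
- A+D: weight 5+4=9, value 50+19=69
- B: weight 10, value 68
Best: $87.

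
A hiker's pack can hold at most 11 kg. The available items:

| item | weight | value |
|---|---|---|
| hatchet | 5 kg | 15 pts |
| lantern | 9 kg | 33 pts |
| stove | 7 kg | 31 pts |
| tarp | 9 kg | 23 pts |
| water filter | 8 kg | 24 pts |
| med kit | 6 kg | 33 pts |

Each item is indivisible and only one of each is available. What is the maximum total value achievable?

48 pts

This is a 0/1 knapsack; check combinations near the capacity.
- hatchet+med kit: weight 5+6=11, value 15+33=48
- med kit: weight 6, value 33
- lantern: weight 9, value 33
Best: 48 pts.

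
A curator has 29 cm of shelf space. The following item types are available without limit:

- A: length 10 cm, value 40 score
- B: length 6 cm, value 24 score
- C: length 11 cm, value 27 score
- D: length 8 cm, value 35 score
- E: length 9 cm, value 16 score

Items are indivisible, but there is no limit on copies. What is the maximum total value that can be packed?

118 score

Best value-per-unit is D at 35/8; filling with it alone gives 3×35 = 105.
Optimal mix: 2×B + 2×D → length 28, value 118.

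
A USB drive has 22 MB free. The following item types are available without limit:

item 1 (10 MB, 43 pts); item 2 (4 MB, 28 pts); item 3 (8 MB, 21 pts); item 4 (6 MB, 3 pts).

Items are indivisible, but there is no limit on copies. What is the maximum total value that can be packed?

Best value-per-unit is item 2 at 28/4, and filling with it alone uses size 5×4=20. No mix of the others beats 5×28 = 140.

140 pts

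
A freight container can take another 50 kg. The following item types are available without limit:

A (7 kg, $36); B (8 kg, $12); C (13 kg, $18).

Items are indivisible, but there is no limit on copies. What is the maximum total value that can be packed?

Best value-per-unit is A at 36/7, and filling with it alone uses weight 7×7=49. No mix of the others beats 7×36 = 252.

$252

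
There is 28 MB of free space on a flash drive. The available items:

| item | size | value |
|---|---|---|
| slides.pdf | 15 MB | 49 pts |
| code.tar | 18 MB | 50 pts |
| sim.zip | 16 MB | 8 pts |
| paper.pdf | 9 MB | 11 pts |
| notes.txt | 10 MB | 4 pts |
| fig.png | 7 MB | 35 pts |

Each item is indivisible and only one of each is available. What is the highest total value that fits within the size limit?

Check high-value combinations within 28 MB:
- code.tar+fig.png: size 18+7=25, value 50+35=85
- slides.pdf+fig.png: size 15+7=22, value 49+35=84
- code.tar+paper.pdf: size 18+9=27, value 50+11=61
Best: 85 pts.

85 pts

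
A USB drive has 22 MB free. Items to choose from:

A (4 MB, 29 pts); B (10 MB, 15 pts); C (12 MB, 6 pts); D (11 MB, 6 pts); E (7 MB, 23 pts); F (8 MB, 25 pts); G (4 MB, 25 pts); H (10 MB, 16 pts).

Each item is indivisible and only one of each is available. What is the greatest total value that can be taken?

Check high-value combinations within 22 MB:
- A+F+G: size 4+8+4=16, value 29+25+25=79
- A+E+G: size 4+7+4=15, value 29+23+25=77
- A+E+F: size 4+7+8=19, value 29+23+25=77
Best: 79 pts.

79 pts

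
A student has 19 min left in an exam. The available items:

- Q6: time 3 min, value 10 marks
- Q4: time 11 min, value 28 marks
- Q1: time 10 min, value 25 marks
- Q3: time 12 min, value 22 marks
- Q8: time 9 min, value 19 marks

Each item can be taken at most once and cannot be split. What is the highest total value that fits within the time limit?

44 marks

Check high-value combinations within 19 min:
- Q1+Q8: time 10+9=19, value 25+19=44
- Q6+Q4: time 3+11=14, value 10+28=38
- Q6+Q1: time 3+10=13, value 10+25=35
- Q6+Q3: time 3+12=15, value 10+22=32
Best: 44 marks.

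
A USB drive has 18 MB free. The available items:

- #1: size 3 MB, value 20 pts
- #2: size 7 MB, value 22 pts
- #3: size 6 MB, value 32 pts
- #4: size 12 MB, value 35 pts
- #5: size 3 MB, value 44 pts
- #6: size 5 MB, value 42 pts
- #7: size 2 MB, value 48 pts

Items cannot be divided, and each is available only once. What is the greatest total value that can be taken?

Check high-value combinations within 18 MB:
- #3+#5+#6+#7: size 6+3+5+2=16, value 32+44+42+48=166
- #2+#5+#6+#7: size 7+3+5+2=17, value 22+44+42+48=156
- #1+#5+#6+#7: size 3+3+5+2=13, value 20+44+42+48=154
- #2+#3+#5+#7: size 7+6+3+2=18, value 22+32+44+48=146
Best: 166 pts.

166 pts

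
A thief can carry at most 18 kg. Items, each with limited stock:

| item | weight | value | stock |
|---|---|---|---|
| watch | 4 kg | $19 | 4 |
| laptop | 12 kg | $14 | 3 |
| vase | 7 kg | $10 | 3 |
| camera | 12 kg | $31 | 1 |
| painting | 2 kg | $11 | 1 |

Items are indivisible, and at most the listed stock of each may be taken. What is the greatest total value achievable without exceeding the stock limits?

$87

Top feasible selections:
- 4×watch + 1×painting: weight 18, value 87
- 4×watch: weight 16, value 76
- 3×watch + 1×painting: weight 14, value 68
Best: $87.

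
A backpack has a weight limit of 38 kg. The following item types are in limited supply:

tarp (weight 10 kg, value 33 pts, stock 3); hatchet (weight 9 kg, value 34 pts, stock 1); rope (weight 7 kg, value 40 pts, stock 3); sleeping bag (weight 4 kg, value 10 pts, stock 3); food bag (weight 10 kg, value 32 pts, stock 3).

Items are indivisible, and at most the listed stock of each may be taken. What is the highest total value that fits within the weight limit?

Top feasible selections:
- 1×hatchet + 3×rope + 2×sleeping bag: weight 38, value 174
- 1×hatchet + 3×rope + 1×sleeping bag: weight 34, value 164
- 1×tarp + 3×rope + 1×sleeping bag: weight 35, value 163
Best: 174 pts.

174 pts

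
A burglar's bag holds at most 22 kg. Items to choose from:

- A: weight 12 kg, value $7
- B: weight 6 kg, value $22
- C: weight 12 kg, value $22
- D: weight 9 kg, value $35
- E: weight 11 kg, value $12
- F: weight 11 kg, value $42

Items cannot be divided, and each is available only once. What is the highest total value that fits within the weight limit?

Check high-value combinations within 22 kg:
- D+F: weight 9+11=20, value 35+42=77
- B+F: weight 6+11=17, value 22+42=64
- B+D: weight 6+9=15, value 22+35=57
- C+D: weight 12+9=21, value 22+35=57
- E+F: weight 11+11=22, value 12+42=54
Best: $77.

$77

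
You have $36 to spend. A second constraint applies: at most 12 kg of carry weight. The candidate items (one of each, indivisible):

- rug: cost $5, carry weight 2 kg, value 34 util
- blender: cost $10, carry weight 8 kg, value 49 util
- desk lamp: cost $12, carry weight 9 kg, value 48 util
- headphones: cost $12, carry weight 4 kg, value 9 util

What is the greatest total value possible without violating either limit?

83 util

Feasible sets respecting both limits:
- rug+blender: cost 15, carry weight 10, value 83
- rug+desk lamp: cost 17, carry weight 11, value 82
- blender+headphones: cost 22, carry weight 12, value 58
Best: 83 util.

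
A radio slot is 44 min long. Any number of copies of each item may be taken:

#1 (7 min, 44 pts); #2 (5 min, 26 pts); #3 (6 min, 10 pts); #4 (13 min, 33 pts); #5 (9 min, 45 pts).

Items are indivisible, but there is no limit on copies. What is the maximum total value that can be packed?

265 pts

Best value-per-unit is #1 at 44/7; filling with it alone gives 6×44 = 264.
Optimal mix: 5×#1 + 1×#5 → duration 44, value 265.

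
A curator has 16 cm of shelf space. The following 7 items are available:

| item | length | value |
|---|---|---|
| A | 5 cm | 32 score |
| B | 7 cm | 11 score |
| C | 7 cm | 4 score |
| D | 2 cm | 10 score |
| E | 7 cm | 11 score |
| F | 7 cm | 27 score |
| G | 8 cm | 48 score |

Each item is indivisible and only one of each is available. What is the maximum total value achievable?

90 score

Check high-value combinations within 16 cm:
- A+D+G: length 5+2+8=15, value 32+10+48=90
- A+G: length 5+8=13, value 32+48=80
- F+G: length 7+8=15, value 27+48=75
Best: 90 score.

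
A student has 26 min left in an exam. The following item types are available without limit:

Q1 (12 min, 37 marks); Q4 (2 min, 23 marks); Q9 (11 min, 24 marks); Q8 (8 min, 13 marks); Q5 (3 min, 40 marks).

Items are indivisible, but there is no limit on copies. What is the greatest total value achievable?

Best value-per-unit is Q5 at 40/3; filling with it alone gives 8×40 = 320.
Optimal mix: 1×Q4 + 8×Q5 → time 26, value 343.

343 marks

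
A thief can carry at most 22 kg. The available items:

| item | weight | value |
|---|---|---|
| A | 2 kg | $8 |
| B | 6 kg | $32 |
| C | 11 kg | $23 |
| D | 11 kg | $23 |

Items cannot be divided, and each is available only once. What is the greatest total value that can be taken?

Check high-value combinations within 22 kg:
- A+B+C: weight 2+6+11=19, value 8+32+23=63
- A+B+D: weight 2+6+11=19, value 8+32+23=63
- B+C: weight 6+11=17, value 32+23=55
- B+D: weight 6+11=17, value 32+23=55
- C+D: weight 11+11=22, value 23+23=46
Best: $63.

$63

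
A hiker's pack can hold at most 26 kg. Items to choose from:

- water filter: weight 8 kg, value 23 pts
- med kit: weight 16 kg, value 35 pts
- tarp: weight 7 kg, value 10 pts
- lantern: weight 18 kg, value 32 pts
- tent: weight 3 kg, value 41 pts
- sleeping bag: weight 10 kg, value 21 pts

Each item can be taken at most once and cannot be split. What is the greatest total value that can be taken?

86 pts

This is a 0/1 knapsack; check combinations near the capacity.
- med kit+tarp+tent: weight 16+7+3=26, value 35+10+41=86
- water filter+tent+sleeping bag: weight 8+3+10=21, value 23+41+21=85
- med kit+tent: weight 16+3=19, value 35+41=76
Best: 86 pts.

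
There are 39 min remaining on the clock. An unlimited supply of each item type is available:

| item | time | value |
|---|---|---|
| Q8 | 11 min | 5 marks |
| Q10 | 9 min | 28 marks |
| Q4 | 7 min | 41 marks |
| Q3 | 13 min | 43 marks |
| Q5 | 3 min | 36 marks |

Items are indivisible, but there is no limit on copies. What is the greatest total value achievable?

Best value-per-unit is Q5 at 36/3, and filling with it alone uses time 13×3=39. No mix of the others beats 13×36 = 468.

468 marks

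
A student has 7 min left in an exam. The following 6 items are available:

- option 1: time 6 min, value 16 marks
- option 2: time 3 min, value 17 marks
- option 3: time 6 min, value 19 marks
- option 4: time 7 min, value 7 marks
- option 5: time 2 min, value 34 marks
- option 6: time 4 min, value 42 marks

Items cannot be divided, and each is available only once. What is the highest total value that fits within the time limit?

This is a 0/1 knapsack; check combinations near the capacity.
- option 5+option 6: time 2+4=6, value 34+42=76
- option 2+option 6: time 3+4=7, value 17+42=59
- option 2+option 5: time 3+2=5, value 17+34=51
Best: 76 marks.

76 marks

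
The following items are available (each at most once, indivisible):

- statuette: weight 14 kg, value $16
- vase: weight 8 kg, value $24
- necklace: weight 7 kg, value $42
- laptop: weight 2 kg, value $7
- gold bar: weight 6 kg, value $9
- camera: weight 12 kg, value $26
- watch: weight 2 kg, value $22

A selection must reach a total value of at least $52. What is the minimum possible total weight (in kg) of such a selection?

Subsets with value ≥ 52, sorted by total weight:
- necklace+watch: weight 9, value 64
- necklace+laptop+watch: weight 11, value 71
Minimum weight: 9 kg.

9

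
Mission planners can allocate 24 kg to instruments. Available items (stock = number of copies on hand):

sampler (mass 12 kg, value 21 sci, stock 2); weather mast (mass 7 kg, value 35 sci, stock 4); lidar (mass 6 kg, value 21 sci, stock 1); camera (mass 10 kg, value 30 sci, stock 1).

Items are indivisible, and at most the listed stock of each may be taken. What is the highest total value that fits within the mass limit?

105 sci

Top feasible selections:
- 3×weather mast: mass 21, value 105
- 2×weather mast + 1×camera: mass 24, value 100
Best: 105 sci.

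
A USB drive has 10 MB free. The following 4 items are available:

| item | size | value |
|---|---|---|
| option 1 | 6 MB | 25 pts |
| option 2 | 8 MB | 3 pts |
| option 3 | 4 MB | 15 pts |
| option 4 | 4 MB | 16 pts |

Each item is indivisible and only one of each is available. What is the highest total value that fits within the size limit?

This is a 0/1 knapsack; check combinations near the capacity.
- option 1+option 4: size 6+4=10, value 25+16=41
- option 1+option 3: size 6+4=10, value 25+15=40
- option 3+option 4: size 4+4=8, value 15+16=31
- option 1: size 6, value 25
Best: 41 pts.

41 pts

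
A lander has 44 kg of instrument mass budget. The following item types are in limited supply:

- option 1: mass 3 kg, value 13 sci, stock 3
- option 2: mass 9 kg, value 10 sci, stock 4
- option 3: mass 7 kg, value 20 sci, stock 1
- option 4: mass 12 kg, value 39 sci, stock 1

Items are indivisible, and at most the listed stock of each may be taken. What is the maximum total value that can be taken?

108 sci

Top feasible selections:
- 3×option 1 + 1×option 2 + 1×option 3 + 1×option 4: mass 37, value 108
- 2×option 1 + 2×option 2 + 1×option 3 + 1×option 4: mass 43, value 105
Best: 108 sci.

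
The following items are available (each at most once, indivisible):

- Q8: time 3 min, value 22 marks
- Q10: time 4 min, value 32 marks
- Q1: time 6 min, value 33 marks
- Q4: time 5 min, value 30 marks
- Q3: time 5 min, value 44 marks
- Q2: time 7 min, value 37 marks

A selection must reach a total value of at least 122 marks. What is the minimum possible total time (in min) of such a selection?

17

Subsets with value ≥ 122, sorted by total time:
- Q8+Q10+Q4+Q3: time 17, value 128
- Q8+Q10+Q1+Q3: time 18, value 131
Minimum time: 17 min.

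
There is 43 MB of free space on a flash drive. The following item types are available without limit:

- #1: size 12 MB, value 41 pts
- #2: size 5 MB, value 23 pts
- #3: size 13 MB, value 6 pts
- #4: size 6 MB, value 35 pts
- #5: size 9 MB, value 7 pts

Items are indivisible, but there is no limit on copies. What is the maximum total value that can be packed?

Best value-per-unit is #4 at 35/6, and filling with it alone uses size 7×6=42. No mix of the others beats 7×35 = 245.

245 pts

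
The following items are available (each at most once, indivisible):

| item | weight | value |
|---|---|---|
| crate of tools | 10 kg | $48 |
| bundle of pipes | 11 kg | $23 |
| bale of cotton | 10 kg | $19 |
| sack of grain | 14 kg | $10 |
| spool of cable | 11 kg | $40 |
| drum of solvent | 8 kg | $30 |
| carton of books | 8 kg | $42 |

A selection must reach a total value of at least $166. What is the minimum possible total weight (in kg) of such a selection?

Subsets with value ≥ 166, sorted by total weight:
- crate of tools+bale of cotton+spool of cable+drum of solvent+carton of books: weight 47, value 179
- crate of tools+bundle of pipes+spool of cable+drum of solvent+carton of books: weight 48, value 183
- crate of tools+bundle of pipes+bale of cotton+spool of cable+carton of books: weight 50, value 172
- crate of tools+sack of grain+spool of cable+drum of solvent+carton of books: weight 51, value 170
Minimum weight: 47 kg.

47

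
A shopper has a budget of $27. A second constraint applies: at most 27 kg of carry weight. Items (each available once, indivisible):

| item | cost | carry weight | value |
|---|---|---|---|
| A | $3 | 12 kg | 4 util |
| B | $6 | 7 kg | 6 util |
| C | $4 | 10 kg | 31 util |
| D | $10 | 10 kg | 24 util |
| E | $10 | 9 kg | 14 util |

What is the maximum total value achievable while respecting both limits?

Feasible sets respecting both limits:
- B+C+D: cost 20, carry weight 27, value 61
- C+D: cost 14, carry weight 20, value 55
- B+C+E: cost 20, carry weight 26, value 51
Best: 61 util.

61 util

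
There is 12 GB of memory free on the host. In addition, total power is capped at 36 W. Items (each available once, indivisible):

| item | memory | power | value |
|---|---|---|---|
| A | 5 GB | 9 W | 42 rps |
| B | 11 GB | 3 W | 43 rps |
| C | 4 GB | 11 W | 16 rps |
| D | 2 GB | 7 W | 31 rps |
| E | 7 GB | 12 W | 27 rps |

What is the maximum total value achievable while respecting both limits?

Feasible sets respecting both limits:
- A+C+D: memory 11, power 27, value 89
- A+D: memory 7, power 16, value 73
- A+E: memory 12, power 21, value 69
- A+C: memory 9, power 20, value 58
Best: 89 rps.

89 rps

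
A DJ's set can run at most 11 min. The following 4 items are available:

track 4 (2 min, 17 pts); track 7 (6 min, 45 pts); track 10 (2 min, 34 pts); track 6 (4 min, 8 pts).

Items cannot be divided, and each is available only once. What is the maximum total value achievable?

Check high-value combinations within 11 min:
- track 4+track 7+track 10: duration 2+6+2=10, value 17+45+34=96
- track 7+track 10: duration 6+2=8, value 45+34=79
- track 4+track 7: duration 2+6=8, value 17+45=62
- track 4+track 10+track 6: duration 2+2+4=8, value 17+34+8=59
Best: 96 pts.

96 pts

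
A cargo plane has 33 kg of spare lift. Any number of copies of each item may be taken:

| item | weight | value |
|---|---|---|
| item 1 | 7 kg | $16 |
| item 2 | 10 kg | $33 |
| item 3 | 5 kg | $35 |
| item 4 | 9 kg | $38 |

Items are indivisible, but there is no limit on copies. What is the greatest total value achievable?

Best value-per-unit is item 3 at 35/5, and filling with it alone uses weight 6×5=30. No mix of the others beats 6×35 = 210.

$210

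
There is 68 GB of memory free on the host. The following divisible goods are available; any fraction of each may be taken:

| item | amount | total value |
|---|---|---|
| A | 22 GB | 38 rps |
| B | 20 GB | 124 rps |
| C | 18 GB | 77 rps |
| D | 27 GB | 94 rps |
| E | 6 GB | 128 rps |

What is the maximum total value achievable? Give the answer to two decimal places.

412.56

Take in order of value per unit:
- E (128/6 per unit): all 6 → value 128, running total 128.00
- B (124/20 per unit): all 20 → value 124, running total 252.00
- C (77/18 per unit): all 18 → value 77, running total 329.00
- D (94/27 per unit): 24 of 27 → value 24×94/27 = 83.5556, running total 412.56
Total 412.56.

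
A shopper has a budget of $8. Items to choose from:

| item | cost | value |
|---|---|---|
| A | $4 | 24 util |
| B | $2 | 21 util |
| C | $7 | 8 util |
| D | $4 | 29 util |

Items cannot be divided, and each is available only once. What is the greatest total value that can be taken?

Check high-value combinations within $8:
- A+D: cost 4+4=8, value 24+29=53
- B+D: cost 2+4=6, value 21+29=50
- A+B: cost 4+2=6, value 24+21=45
- D: cost 4, value 29
- A: cost 4, value 24
Best: 53 util.

53 util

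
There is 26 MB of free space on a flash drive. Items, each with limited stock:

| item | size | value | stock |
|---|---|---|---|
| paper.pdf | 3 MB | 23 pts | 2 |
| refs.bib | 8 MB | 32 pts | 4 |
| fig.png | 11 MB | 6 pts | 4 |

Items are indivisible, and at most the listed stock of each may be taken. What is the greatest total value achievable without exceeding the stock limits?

110 pts

Top feasible selections:
- 2×paper.pdf + 2×refs.bib: size 22, value 110
- 3×refs.bib: size 24, value 96
Best: 110 pts.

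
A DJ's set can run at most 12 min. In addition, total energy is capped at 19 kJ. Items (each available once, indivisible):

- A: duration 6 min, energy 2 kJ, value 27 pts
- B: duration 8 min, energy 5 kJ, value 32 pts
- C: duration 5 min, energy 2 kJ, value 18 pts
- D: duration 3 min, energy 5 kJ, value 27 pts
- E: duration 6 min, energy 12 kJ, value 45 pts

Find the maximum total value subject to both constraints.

72 pts

Feasible sets respecting both limits:
- A+E: duration 12, energy 14, value 72
- D+E: duration 9, energy 17, value 72
- C+E: duration 11, energy 14, value 63
- B+D: duration 11, energy 10, value 59
Best: 72 pts.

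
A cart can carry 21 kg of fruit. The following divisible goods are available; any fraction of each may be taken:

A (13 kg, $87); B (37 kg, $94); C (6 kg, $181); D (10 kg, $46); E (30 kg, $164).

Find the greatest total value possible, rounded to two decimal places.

Take in order of value per unit:
- C (181/6 per unit): all 6 → value 181, running total 181.00
- A (87/13 per unit): all 13 → value 87, running total 268.00
- E (164/30 per unit): 2 of 30 → value 2×164/30 = 10.9333, running total 278.93
Total 278.93.

278.93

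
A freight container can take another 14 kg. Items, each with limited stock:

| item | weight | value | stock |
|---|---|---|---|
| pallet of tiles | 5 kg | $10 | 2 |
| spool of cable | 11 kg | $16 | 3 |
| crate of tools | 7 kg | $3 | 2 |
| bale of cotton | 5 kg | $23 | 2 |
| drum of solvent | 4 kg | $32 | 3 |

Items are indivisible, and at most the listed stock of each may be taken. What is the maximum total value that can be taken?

Best selections within weight 14 and stock limits:
- 3×drum of solvent: weight 12, value 96
- 1×bale of cotton + 2×drum of solvent: weight 13, value 87
- 2×bale of cotton + 1×drum of solvent: weight 14, value 78
- 1×pallet of tiles + 2×drum of solvent: weight 13, value 74
Best: $96.

$96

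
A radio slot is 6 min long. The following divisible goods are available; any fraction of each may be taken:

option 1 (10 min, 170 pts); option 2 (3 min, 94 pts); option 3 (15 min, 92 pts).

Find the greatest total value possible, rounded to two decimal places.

145.00

Take in order of value per unit:
- option 2 (94/3 per unit): all 3 → value 94, running total 94.00
- option 1 (170/10 per unit): 3 of 10 → value 3×170/10 = 51.0000, running total 145.00
Total 145.00.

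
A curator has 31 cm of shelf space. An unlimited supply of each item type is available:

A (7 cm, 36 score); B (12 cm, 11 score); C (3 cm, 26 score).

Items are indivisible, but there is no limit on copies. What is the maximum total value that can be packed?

260 score

Best value-per-unit is C at 26/3, and filling with it alone uses length 10×3=30. No mix of the others beats 10×26 = 260.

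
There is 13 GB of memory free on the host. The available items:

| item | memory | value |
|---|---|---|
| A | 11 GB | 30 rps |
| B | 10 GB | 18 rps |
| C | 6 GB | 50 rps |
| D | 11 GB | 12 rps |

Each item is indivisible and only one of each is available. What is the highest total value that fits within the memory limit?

50 rps

Check high-value combinations within 13 GB:
- C: memory 6, value 50
- A: memory 11, value 30
- B: memory 10, value 18
- D: memory 11, value 12
Best: 50 rps.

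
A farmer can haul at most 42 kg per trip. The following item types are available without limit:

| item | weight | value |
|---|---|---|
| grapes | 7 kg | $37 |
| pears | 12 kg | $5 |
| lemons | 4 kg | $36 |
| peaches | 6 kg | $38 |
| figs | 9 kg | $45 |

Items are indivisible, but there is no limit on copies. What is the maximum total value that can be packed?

Best value-per-unit is lemons at 36/4; filling with it alone gives 10×36 = 360.
Optimal mix: 9×lemons + 1×peaches → weight 42, value 362.

$362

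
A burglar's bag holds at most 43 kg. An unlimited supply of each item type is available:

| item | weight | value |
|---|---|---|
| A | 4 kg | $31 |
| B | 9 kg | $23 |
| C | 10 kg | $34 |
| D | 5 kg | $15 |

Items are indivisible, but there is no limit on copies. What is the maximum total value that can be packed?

$310

Best value-per-unit is A at 31/4, and filling with it alone uses weight 10×4=40. No mix of the others beats 10×31 = 310.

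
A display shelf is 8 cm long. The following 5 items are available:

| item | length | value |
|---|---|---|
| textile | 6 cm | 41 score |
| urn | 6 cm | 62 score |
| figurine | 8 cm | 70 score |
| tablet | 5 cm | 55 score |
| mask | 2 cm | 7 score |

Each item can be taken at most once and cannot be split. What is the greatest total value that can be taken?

70 score

Check high-value combinations within 8 cm:
- figurine: length 8, value 70
- urn+mask: length 6+2=8, value 62+7=69
- urn: length 6, value 62
Best: 70 score.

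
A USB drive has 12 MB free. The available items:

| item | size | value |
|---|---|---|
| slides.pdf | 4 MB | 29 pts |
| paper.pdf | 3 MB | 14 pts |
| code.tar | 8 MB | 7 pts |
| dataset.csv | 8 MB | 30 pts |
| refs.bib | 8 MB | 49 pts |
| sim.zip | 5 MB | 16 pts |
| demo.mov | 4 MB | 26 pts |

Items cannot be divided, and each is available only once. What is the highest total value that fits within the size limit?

Check high-value combinations within 12 MB:
- slides.pdf+refs.bib: size 4+8=12, value 29+49=78
- refs.bib+demo.mov: size 8+4=12, value 49+26=75
- slides.pdf+paper.pdf+demo.mov: size 4+3+4=11, value 29+14+26=69
Best: 78 pts.

78 pts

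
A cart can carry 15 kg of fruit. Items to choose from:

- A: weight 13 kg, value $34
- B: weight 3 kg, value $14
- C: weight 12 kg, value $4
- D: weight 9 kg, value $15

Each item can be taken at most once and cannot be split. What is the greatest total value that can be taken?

$34

This is a 0/1 knapsack; check combinations near the capacity.
- A: weight 13, value 34
- B+D: weight 3+9=12, value 14+15=29
- B+C: weight 3+12=15, value 14+4=18
Best: $34.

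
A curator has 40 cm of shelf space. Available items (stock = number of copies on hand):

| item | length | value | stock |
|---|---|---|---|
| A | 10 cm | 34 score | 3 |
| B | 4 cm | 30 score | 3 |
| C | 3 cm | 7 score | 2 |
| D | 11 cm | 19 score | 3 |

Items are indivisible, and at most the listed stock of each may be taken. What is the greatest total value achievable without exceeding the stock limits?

172 score

Best selections within length 40 and stock limits:
- 2×A + 3×B + 2×C: length 38, value 172
- 2×A + 3×B + 1×C: length 35, value 165
- 3×A + 2×B: length 38, value 162
- 2×A + 3×B: length 32, value 158
Best: 172 score.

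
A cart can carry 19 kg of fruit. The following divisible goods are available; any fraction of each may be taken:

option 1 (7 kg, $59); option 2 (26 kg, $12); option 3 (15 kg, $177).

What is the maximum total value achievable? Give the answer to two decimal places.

210.71

Take in order of value per unit:
- option 3 (177/15 per unit): all 15 → value 177, running total 177.00
- option 1 (59/7 per unit): 4 of 7 → value 4×59/7 = 33.7143, running total 210.71
Total 210.71.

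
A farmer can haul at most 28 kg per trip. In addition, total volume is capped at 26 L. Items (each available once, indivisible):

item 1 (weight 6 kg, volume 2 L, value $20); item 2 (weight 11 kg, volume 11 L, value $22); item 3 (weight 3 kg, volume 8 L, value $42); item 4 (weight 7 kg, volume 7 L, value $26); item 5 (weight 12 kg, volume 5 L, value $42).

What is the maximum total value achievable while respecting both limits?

Feasible sets respecting both limits:
- item 1+item 3+item 4+item 5: weight 28, volume 22, value 130
- item 3+item 4+item 5: weight 22, volume 20, value 110
- item 2+item 3+item 5: weight 26, volume 24, value 106
- item 1+item 3+item 5: weight 21, volume 15, value 104
Best: $130.

$130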